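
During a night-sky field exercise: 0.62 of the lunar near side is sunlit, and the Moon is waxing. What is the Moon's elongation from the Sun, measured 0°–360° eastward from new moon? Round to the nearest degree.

104°

cos θ = 1 − 2f = -0.240, giving a principal value of 103.9°.
The Moon is waxing (0°–180°), so θ = 103.9° directly.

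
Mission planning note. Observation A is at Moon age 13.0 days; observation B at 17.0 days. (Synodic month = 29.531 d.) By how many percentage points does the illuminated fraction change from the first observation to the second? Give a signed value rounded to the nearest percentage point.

-2 pp

θ₁ = 360° × 13.0/29.531 = 158.5°, f₁ = (1 − cos θ₁)/2 = 0.965.
θ₂ = 360° × 17.0/29.531 = 207.2°, f₂ = (1 − cos θ₂)/2 = 0.945.
Change = f₂ − f₁ = -0.021 → -2 percentage points.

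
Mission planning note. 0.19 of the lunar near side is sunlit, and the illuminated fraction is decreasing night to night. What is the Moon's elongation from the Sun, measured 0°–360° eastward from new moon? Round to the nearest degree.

308°

cos θ = 1 − 2f = 0.620, giving a principal value of 51.7°.
Since the Moon is past full (waning), take the reflex angle: θ = 360° − 51.7° = 308.3°.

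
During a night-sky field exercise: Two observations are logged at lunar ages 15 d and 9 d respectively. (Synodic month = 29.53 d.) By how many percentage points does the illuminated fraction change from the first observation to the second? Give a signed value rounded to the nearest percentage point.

θ₁ = 360° × 15/29.53 = 182.9°, f₁ = (1 − cos θ₁)/2 = 0.999.
θ₂ = 360° × 9/29.53 = 109.7°, f₂ = (1 − cos θ₂)/2 = 0.669.
Change = f₂ − f₁ = -0.331 → -33 percentage points.

-33 percentage points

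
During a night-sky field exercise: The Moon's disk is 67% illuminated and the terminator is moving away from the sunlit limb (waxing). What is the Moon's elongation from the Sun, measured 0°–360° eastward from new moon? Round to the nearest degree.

110°

From f = (1 − cos θ)/2: cos θ = 1 − 2×0.67 = -0.340; arccos → 109.9°.
Waxing ⇒ before full, so θ = 109.9°.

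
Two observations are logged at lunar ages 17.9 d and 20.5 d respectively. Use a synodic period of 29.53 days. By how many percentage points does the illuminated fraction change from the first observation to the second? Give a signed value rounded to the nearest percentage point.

-22 pp

First observation: θ = 360°·17.9/29.53 = 218.2°, so f = 0.893.
Second observation: θ = 249.9°, f = 0.672.
Δf = 0.672 − 0.893 = -0.221, i.e. -22 pp.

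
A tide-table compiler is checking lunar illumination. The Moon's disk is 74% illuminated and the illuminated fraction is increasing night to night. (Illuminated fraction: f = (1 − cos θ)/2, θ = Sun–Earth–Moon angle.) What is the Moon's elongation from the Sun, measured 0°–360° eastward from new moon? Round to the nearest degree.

119°

From f = (1 − cos θ)/2: cos θ = 1 − 2×0.74 = -0.480; arccos → 118.7°.
Before full moon the principal value applies: θ = 118.7°.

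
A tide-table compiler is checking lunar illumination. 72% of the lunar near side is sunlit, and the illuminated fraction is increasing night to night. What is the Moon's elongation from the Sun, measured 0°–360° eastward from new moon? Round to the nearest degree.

From f = (1 − cos θ)/2: cos θ = 1 − 2×0.72 = -0.440; arccos → 116.1°.
The Moon is waxing (0°–180°), so θ = 116.1° directly.

116°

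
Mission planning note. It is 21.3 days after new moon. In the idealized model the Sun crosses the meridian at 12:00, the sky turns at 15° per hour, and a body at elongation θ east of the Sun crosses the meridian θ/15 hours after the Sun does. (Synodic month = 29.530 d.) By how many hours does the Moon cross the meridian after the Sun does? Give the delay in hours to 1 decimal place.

17.3 h

Elongation θ = 360° × 21.3/29.530 ≈ 259.7°.
The Moon trails the Sun by θ/15 = 259.7/15 ≈ 17.31 hours.
So the Moon crosses the meridian 17.31 h after the Sun.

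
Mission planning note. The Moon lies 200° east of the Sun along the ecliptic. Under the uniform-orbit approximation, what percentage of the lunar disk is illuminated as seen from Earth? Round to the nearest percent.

97%

f = (1 − cos 200°)/2 = (1 − (-0.940))/2 ≈ 0.970, i.e. 97%.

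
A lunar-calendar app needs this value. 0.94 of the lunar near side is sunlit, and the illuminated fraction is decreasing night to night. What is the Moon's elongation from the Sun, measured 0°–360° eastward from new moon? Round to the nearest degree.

208°

Invert f = (1 − cos θ)/2 to get cos θ = 1 − 2(0.94) = -0.880, hence θ₀ = arccos -0.880 = 151.6°.
Waning ⇒ past full, so θ = 360° − 151.6° = 208.4°.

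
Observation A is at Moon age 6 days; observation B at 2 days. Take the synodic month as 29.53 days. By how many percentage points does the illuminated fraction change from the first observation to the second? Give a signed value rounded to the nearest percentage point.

-31 pp

θ₁ = 360° × 6/29.53 = 73.1°, f₁ = (1 − cos θ₁)/2 = 0.355.
θ₂ = 360° × 2/29.53 = 24.4°, f₂ = (1 − cos θ₂)/2 = 0.045.
Change = f₂ − f₁ = -0.310 → -31 percentage points.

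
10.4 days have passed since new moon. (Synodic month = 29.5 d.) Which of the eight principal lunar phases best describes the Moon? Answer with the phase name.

waxing gibbous

At 10.4/29.5 of the cycle, θ ≈ 127° — the waxing gibbous range.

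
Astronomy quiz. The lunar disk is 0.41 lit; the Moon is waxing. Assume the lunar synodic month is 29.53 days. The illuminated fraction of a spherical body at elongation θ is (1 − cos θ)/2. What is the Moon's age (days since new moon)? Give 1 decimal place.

Invert f = (1 − cos θ)/2 to get cos θ = 1 − 2(0.41) = 0.180, hence θ₀ = arccos 0.180 = 79.6°.
Waxing ⇒ before full, so θ = 79.6°.
Age = 29.53 × 79.6°/360° ≈ 6.53 days.

6.5 days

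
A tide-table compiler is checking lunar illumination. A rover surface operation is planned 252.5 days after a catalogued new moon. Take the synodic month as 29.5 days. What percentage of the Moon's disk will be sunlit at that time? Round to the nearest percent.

97%

252.5 d spans 8 complete synodic months (8 × 29.5 = 236.00 d) plus 16.50 d.
The Moon has covered 16.50/29.5 of its cycle, so θ ≈ 360° × 16.50/29.5 = 201.4°.
Illuminated fraction = (1 − cos 201.4°)/2 = (1 − (-0.931))/2 ≈ 0.966, so 97%.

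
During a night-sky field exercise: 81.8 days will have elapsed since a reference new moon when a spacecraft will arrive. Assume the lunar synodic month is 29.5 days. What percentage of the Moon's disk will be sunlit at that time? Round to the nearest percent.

43%

Reduce mod P: 81.8 − 2×29.5 = 22.80 d into the current lunation.
Phase angle: θ = 360°·(22.80 d)/(29.5 d) = 278.2°.
cos 278.2° = 0.143, so f = (1 − 0.143)/2 = 0.428, so 43%.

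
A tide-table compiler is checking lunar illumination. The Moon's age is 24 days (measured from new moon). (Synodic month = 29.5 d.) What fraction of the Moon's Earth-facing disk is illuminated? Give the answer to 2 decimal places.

The Moon has covered 24/29.5 of its cycle, so θ ≈ 360° × 24/29.5 = 292.9°.
cos 292.9° = 0.389, so f = (1 − 0.389)/2 = 0.306.

0.31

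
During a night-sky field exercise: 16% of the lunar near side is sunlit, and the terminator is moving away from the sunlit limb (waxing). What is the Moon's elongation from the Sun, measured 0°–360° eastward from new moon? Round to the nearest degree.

47°

From f = (1 − cos θ)/2: cos θ = 1 − 2×0.16 = 0.680; arccos → 47.2°.
Waxing ⇒ before full, so θ = 47.2°.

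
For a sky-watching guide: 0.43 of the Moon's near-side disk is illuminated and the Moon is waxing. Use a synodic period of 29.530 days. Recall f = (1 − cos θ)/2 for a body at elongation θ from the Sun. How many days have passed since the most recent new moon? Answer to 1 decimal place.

Invert f = (1 − cos θ)/2 to get cos θ = 1 − 2(0.43) = 0.140, hence θ₀ = arccos 0.140 = 82.0°.
Waxing ⇒ before full, so θ = 82.0°.
That fraction of the synodic month is 82.0/360 × 29.530 d ≈ 6.72 d.

6.7 days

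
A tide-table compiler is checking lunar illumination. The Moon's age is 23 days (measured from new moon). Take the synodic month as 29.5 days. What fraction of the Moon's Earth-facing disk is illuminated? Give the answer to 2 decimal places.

The Moon has covered 23/29.5 of its cycle, so θ ≈ 360° × 23/29.5 = 280.7°.
Illuminated fraction = (1 − cos 280.7°)/2 = (1 − 0.185)/2 ≈ 0.407.

0.41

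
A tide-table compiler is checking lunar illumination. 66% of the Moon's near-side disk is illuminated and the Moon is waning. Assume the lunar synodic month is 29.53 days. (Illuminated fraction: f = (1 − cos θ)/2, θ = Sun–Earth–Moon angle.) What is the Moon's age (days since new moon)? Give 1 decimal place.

20.6 days

cos θ = 1 − 2f = -0.320, giving a principal value of 108.7°.
Since the Moon is past full (waning), take the reflex angle: θ = 360° − 108.7° = 251.3°.
That fraction of the synodic month is 251.3/360 × 29.53 d ≈ 20.62 d.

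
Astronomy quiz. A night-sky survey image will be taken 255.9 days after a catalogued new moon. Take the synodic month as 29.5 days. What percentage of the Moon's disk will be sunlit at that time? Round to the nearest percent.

255.9 d spans 8 complete synodic months (8 × 29.5 = 236.00 d) plus 19.90 d.
Phase angle: θ = 360°·(19.90 d)/(29.5 d) = 242.8°.
cos 242.8° = (-0.456), so f = (1 − (-0.456))/2 = 0.728, so 73%.

73%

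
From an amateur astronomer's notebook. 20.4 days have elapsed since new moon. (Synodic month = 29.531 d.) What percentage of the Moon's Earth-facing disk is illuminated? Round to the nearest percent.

68%

Phase angle: θ = 360°·(20.4 d)/(29.531 d) = 248.7°.
Illuminated fraction = (1 − cos 248.7°)/2 = (1 − (-0.363))/2 ≈ 0.682, so 68%.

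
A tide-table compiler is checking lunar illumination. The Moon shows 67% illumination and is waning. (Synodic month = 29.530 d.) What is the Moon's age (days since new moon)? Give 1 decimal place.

From f = (1 − cos θ)/2: cos θ = 1 − 2×0.67 = -0.340; arccos → 109.9°.
Since the Moon is past full (waning), take the reflex angle: θ = 360° − 109.9° = 250.1°.
That fraction of the synodic month is 250.1/360 × 29.530 d ≈ 20.52 d.

20.5 days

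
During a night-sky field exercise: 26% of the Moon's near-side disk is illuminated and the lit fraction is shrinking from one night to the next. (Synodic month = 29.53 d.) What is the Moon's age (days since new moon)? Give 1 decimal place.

24.5 days

From f = (1 − cos θ)/2: cos θ = 1 − 2×0.26 = 0.480; arccos → 61.3°.
Waning ⇒ past full, so θ = 360° − 61.3° = 298.7°.
Age = 29.53 × 298.7°/360° ≈ 24.50 days.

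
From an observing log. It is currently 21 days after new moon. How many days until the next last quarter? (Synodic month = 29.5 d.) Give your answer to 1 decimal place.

1.1 days

Last quarter occurs at elongation 270°, i.e. at age 29.5 × 270/360 = 22.125 d.
That is 22.125 − 21 = 1.125 days ahead.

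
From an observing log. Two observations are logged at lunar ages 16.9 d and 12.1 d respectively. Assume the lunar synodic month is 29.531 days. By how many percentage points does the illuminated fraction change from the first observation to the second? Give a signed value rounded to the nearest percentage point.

-3 percentage points

θ₁ = 360° × 16.9/29.531 = 206.0°, f₁ = (1 − cos θ₁)/2 = 0.949.
θ₂ = 360° × 12.1/29.531 = 147.5°, f₂ = (1 − cos θ₂)/2 = 0.922.
Change = f₂ − f₁ = -0.028 → -3 percentage points.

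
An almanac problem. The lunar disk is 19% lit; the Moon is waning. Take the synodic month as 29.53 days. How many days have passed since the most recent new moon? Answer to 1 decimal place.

25.3 days

Invert f = (1 − cos θ)/2 to get cos θ = 1 − 2(0.19) = 0.620, hence θ₀ = arccos 0.620 = 51.7°.
Waning ⇒ past full, so θ = 360° − 51.7° = 308.3°.
That fraction of the synodic month is 308.3/360 × 29.53 d ≈ 25.29 d.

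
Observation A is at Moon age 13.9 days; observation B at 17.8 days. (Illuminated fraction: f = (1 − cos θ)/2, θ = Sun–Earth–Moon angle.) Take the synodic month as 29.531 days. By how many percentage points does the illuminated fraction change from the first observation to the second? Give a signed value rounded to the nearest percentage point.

θ₁ = 360° × 13.9/29.531 = 169.4°, f₁ = (1 − cos θ₁)/2 = 0.992.
θ₂ = 360° × 17.8/29.531 = 217.0°, f₂ = (1 − cos θ₂)/2 = 0.899.
Change = f₂ − f₁ = -0.092 → -9 percentage points.

-9 percentage points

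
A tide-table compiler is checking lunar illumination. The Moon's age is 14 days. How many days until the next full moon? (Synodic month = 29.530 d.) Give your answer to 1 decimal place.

Full moon occurs at elongation 180°, i.e. at age 29.530 × 180/360 = 14.765 d.
That is 14.765 − 14 = 0.765 days ahead.

0.8 days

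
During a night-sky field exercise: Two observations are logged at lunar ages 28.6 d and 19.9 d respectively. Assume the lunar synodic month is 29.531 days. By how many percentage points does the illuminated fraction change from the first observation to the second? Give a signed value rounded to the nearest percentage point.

+72 pp

θ₁ = 360° × 28.6/29.531 = 348.7°, f₁ = (1 − cos θ₁)/2 = 0.010.
θ₂ = 360° × 19.9/29.531 = 242.6°, f₂ = (1 − cos θ₂)/2 = 0.730.
Change = f₂ − f₁ = +0.720 → +72 percentage points.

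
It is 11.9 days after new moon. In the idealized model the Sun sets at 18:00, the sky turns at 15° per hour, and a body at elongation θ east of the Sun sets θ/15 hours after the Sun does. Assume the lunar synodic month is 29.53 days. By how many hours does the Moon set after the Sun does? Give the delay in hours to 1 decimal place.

9.7 h

The Moon has covered 11.9/29.53 of its cycle, so θ ≈ 360° × 11.9/29.53 = 145.1°.
At 15° of sky rotation per hour, 145.1° corresponds to a 9.67 h lag.
So the Moon sets 9.67 h after the Sun.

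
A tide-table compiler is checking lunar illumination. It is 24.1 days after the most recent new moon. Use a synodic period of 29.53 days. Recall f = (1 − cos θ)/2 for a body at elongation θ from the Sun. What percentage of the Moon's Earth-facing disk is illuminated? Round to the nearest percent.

30%

Elongation θ = 360° × 24.1/29.53 ≈ 293.8°.
With cos θ = 0.404, the lit fraction is (1 − 0.404)/2 ≈ 0.298, so 30%.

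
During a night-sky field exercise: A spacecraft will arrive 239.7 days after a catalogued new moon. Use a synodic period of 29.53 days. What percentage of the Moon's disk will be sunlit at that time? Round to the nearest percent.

13%

Reduce mod P: 239.7 − 8×29.53 = 3.46 d into the current lunation.
The Moon has covered 3.46/29.53 of its cycle, so θ ≈ 360° × 3.46/29.53 = 42.2°.
With cos θ = 0.741, the lit fraction is (1 − 0.741)/2 ≈ 0.129, so 13%.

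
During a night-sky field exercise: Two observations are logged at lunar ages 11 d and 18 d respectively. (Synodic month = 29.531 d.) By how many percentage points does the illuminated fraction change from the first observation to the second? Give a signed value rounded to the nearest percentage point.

+4 percentage points

θ₁ = 360° × 11/29.531 = 134.1°, f₁ = (1 − cos θ₁)/2 = 0.848.
θ₂ = 360° × 18/29.531 = 219.4°, f₂ = (1 − cos θ₂)/2 = 0.886.
Change = f₂ − f₁ = +0.038 → +4 percentage points.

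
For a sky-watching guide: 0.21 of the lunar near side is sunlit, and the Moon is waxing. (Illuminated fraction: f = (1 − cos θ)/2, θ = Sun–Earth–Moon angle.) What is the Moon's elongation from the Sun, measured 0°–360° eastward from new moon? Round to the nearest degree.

Invert f = (1 − cos θ)/2 to get cos θ = 1 − 2(0.21) = 0.580, hence θ₀ = arccos 0.580 = 54.5°.
Before full moon the principal value applies: θ = 54.5°.

55°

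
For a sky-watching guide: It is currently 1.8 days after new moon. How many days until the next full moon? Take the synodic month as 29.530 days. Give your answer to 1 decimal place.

13.0 days

Full moon is 0.5 of the way through the cycle: age 0.5 × 29.530 = 14.765 d.
That is 14.765 − 1.8 = 12.965 days ahead.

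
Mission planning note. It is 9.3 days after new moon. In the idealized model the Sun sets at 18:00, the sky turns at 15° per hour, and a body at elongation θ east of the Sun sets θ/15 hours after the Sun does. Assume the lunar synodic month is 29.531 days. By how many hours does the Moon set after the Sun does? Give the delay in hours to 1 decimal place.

7.6 h

Elongation θ = 360° × 9.3/29.531 ≈ 113.4°.
At 15° of sky rotation per hour, 113.4° corresponds to a 7.56 h lag.
So the Moon sets 7.56 h after the Sun.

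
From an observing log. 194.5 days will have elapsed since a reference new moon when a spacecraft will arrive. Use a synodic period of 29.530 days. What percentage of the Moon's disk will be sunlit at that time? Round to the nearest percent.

93%

194.5/29.530 = 6.587 lunations, so 6 complete cycles and 17.32 d into the next.
Elongation θ = 360° × 17.32/29.530 ≈ 211.1°.
cos 211.1° = (-0.856), so f = (1 − (-0.856))/2 = 0.928, so 93%.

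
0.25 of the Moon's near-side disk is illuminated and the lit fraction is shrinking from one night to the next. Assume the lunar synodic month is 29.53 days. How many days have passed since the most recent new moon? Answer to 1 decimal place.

From f = (1 − cos θ)/2: cos θ = 1 − 2×0.25 = 0.500; arccos → 60.0°.
Waning ⇒ past full, so θ = 360° − 60.0° = 300.0°.
That fraction of the synodic month is 300.0/360 × 29.53 d ≈ 24.61 d.

24.6 days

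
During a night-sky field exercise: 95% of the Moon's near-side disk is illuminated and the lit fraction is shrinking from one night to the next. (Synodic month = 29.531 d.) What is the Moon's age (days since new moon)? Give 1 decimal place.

16.9 days

From f = (1 − cos θ)/2: cos θ = 1 − 2×0.95 = -0.900; arccos → 154.2°.
Since the Moon is past full (waning), take the reflex angle: θ = 360° − 154.2° = 205.8°.
At 360°/29.531 d per day, 205.8° corresponds to 16.89 days.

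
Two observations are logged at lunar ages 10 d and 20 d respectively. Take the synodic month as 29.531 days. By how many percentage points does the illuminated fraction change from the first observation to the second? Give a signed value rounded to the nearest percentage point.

-4 pp

First observation: θ = 360°·10/29.531 = 121.9°, so f = 0.764.
Second observation: θ = 243.8°, f = 0.721.
Δf = 0.721 − 0.764 = -0.044, i.e. -4 pp.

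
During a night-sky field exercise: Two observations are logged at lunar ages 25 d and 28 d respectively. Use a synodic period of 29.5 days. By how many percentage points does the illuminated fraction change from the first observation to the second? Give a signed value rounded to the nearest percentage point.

-19 pp

First observation: θ = 360°·25/29.5 = 305.1°, so f = 0.213.
Second observation: θ = 341.7°, f = 0.025.
Δf = 0.025 − 0.213 = -0.187, i.e. -19 pp.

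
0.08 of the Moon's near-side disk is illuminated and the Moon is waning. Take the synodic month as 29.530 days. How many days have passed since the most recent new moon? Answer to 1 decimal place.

From f = (1 − cos θ)/2: cos θ = 1 − 2×0.08 = 0.840; arccos → 32.9°.
Since the Moon is past full (waning), take the reflex angle: θ = 360° − 32.9° = 327.1°.
Age = 29.530 × 327.1°/360° ≈ 26.83 days.

26.8 days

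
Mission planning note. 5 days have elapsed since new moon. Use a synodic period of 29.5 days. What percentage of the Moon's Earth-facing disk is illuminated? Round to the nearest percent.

Phase angle: θ = 360°·(5 d)/(29.5 d) = 61.0°.
Illuminated fraction = (1 − cos 61.0°)/2 = (1 − 0.485)/2 ≈ 0.258, so 26%.

26%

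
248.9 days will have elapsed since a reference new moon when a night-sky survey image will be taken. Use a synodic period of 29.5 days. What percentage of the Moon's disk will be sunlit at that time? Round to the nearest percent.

Reduce mod P: 248.9 − 8×29.5 = 12.90 d into the current lunation.
Elongation θ = 360° × 12.90/29.5 ≈ 157.4°.
Illuminated fraction = (1 − cos 157.4°)/2 = (1 − (-0.923))/2 ≈ 0.962, so 96%.

96%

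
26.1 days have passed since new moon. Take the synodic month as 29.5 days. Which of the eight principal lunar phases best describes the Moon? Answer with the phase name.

waning crescent

θ ≈ 360° × 26.1/29.5 = 319°, which falls in the waning crescent sector.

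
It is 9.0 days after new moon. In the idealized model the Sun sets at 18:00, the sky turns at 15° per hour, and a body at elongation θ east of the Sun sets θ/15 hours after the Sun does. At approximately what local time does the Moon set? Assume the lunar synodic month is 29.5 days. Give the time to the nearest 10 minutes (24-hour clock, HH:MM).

01:20

The Moon has covered 9.0/29.5 of its cycle, so θ ≈ 360° × 9.0/29.5 = 109.8°.
The Moon trails the Sun by θ/15 = 109.8/15 ≈ 7.32 hours.
18:00 + 7.322 h ≈ 01:19 → 01:20 to the nearest ten minutes.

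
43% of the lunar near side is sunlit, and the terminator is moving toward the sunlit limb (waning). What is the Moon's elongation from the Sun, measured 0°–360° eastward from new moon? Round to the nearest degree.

cos θ = 1 − 2f = 0.140, giving a principal value of 82.0°.
A waning Moon lies in 180°–360°, so θ = 360° − 82.0° = 278.0°.

278°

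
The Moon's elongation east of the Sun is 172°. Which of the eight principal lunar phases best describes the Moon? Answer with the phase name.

172° lies in the full moon sector of the 8-phase cycle.

full moon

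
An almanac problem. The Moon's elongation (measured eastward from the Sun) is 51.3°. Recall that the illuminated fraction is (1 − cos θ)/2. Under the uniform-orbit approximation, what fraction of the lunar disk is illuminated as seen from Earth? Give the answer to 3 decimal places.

0.187

f = (1 − cos 51.3°)/2 = (1 − 0.625)/2 ≈ 0.187.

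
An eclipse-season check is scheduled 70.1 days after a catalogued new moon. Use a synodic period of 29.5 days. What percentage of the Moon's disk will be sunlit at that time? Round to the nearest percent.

86%

70.1/29.5 = 2.376 lunations, so 2 complete cycles and 11.10 d into the next.
Phase angle: θ = 360°·(11.10 d)/(29.5 d) = 135.5°.
cos 135.5° = (-0.713), so f = (1 − (-0.713))/2 = 0.856, so 86%.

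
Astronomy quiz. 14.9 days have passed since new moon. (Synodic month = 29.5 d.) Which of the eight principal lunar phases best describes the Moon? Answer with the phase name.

full moon

θ ≈ 360° × 14.9/29.5 = 182°, which falls in the full moon sector.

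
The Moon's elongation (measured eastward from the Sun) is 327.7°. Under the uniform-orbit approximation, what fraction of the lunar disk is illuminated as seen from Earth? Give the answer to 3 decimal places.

0.077

Half-versine of 327.7°: (1 − 0.845)/2 = 0.077.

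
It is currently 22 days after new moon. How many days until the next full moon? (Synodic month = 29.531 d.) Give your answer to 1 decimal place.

Full moon is 0.5 of the way through the cycle: age 0.5 × 29.531 = 14.765 d.
Already past this cycle's full moon; the next is at 14.765 + 29.531 = 44.296 d, so 44.296 − 22 = 22.296 days.

22.3 days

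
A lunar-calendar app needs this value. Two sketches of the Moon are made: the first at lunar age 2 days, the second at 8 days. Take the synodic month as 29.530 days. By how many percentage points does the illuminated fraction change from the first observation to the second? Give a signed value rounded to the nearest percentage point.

+52 percentage points

First observation: θ = 360°·2/29.530 = 24.4°, so f = 0.045.
Second observation: θ = 97.5°, f = 0.566.
Δf = 0.566 − 0.045 = +0.521, i.e. +52 pp.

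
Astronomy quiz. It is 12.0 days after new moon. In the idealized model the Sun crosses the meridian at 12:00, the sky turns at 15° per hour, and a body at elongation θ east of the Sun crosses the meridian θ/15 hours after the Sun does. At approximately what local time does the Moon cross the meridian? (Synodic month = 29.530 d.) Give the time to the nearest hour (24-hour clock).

22:00

Elongation θ = 360° × 12.0/29.530 ≈ 146.3°.
At 15° of sky rotation per hour, 146.3° corresponds to a 9.75 h lag.
12:00 + 9.75 h ≈ 21:45 → 22:00 to the nearest hour.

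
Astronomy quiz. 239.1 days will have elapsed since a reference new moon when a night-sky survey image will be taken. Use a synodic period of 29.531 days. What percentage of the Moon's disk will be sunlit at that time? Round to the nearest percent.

239.1/29.531 = 8.097 lunations, so 8 complete cycles and 2.85 d into the next.
Elongation θ = 360° × 2.85/29.531 ≈ 34.8°.
With cos θ = 0.821, the lit fraction is (1 − 0.821)/2 ≈ 0.089, so 9%.

9%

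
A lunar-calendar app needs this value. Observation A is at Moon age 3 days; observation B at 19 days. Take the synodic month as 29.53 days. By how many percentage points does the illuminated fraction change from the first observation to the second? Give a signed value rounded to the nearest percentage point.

+71 percentage points

θ₁ = 360° × 3/29.53 = 36.6°, f₁ = (1 − cos θ₁)/2 = 0.098.
θ₂ = 360° × 19/29.53 = 231.6°, f₂ = (1 − cos θ₂)/2 = 0.810.
Change = f₂ − f₁ = +0.712 → +71 percentage points.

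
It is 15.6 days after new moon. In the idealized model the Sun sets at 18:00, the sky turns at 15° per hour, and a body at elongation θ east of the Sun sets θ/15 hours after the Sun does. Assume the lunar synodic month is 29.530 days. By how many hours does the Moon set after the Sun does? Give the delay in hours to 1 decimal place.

Phase angle: θ = 360°·(15.6 d)/(29.530 d) = 190.2°.
Delay after the Sun = 190.2° / (15°/h) ≈ 12.68 h.
So the Moon sets 12.68 h after the Sun.

12.7 h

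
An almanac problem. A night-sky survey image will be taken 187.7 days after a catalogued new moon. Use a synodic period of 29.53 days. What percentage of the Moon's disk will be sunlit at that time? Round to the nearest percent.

Reduce mod P: 187.7 − 6×29.53 = 10.52 d into the current lunation.
Elongation θ = 360° × 10.52/29.53 ≈ 128.2°.
cos 128.2° = (-0.619), so f = (1 − (-0.619))/2 = 0.810, so 81%.

81%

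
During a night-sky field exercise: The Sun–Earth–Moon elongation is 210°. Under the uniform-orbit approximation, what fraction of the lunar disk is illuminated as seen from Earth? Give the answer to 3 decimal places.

cos 210° = (-0.866), so f = (1 − (-0.866))/2 = 0.933.

0.933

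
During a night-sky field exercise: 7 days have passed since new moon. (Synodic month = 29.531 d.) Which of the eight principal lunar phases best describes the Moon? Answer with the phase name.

At 7/29.531 of the cycle, θ ≈ 85° — the first quarter range.

first quarter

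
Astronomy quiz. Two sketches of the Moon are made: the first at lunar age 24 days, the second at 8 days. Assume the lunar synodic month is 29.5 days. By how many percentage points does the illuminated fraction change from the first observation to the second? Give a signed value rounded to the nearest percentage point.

First observation: θ = 360°·24/29.5 = 292.9°, so f = 0.306.
Second observation: θ = 97.6°, f = 0.566.
Δf = 0.566 − 0.306 = +0.261, i.e. +26 pp.

+26 pp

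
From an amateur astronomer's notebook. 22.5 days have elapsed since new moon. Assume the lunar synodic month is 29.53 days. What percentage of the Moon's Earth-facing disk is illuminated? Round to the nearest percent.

The Moon has covered 22.5/29.53 of its cycle, so θ ≈ 360° × 22.5/29.53 = 274.3°.
With cos θ = 0.075, the lit fraction is (1 − 0.075)/2 ≈ 0.463, so 46%.

46%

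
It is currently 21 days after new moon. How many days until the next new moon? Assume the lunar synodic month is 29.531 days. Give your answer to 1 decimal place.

The next new moon completes the synodic month: 29.531 − 21 = 8.531 days.

8.5 days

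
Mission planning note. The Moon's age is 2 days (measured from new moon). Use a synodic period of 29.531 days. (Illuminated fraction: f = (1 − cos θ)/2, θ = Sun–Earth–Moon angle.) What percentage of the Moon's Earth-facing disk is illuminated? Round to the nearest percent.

4%

Elongation θ = 360° × 2/29.531 ≈ 24.4°.
cos 24.4° = 0.911, so f = (1 − 0.911)/2 = 0.045, so 4%.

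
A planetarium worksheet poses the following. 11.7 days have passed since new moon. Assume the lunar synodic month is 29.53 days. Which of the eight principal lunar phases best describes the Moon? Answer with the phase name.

waxing gibbous

At 11.7/29.53 of the cycle, θ ≈ 143° — the waxing gibbous range.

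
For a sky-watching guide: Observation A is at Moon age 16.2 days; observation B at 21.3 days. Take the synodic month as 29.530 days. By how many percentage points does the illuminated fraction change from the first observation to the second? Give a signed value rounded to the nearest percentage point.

-39 percentage points

θ₁ = 360° × 16.2/29.530 = 197.5°, f₁ = (1 − cos θ₁)/2 = 0.977.
θ₂ = 360° × 21.3/29.530 = 259.7°, f₂ = (1 − cos θ₂)/2 = 0.590.
Change = f₂ − f₁ = -0.387 → -39 percentage points.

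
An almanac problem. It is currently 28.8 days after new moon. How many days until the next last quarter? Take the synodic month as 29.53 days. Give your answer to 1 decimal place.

Last quarter occurs at elongation 270°, i.e. at age 29.53 × 270/360 = 22.148 d.
This lunation's last quarter (22.148 d) has passed, so add one period: 51.678 − 28.8 = 22.878 days.

22.9 days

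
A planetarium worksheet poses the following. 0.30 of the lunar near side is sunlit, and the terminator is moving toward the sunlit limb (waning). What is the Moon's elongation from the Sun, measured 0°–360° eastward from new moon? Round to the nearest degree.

294°

From f = (1 − cos θ)/2: cos θ = 1 − 2×0.30 = 0.400; arccos → 66.4°.
Since the Moon is past full (waning), take the reflex angle: θ = 360° − 66.4° = 293.6°.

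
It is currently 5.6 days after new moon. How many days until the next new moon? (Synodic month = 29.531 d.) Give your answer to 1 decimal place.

23.9 days

One full lunation from the last new moon is 29.531 d; remaining = 29.531 − 5.6 = 23.931 d.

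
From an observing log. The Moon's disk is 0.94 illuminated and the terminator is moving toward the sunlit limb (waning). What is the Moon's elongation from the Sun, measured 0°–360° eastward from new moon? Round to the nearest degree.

cos θ = 1 − 2f = -0.880, giving a principal value of 151.6°.
Since the Moon is past full (waning), take the reflex angle: θ = 360° − 151.6° = 208.4°.

208°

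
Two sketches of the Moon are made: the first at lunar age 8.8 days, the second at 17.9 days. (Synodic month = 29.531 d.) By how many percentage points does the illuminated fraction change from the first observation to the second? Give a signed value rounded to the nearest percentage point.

+24 percentage points

θ₁ = 360° × 8.8/29.531 = 107.3°, f₁ = (1 − cos θ₁)/2 = 0.648.
θ₂ = 360° × 17.9/29.531 = 218.2°, f₂ = (1 − cos θ₂)/2 = 0.893.
Change = f₂ − f₁ = +0.244 → +24 percentage points.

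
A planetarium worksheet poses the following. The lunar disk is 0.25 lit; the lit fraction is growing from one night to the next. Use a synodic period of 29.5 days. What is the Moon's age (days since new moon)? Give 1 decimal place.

4.9 days

From f = (1 − cos θ)/2: cos θ = 1 − 2×0.25 = 0.500; arccos → 60.0°.
Before full moon the principal value applies: θ = 60.0°.
At 360°/29.5 d per day, 60.0° corresponds to 4.92 days.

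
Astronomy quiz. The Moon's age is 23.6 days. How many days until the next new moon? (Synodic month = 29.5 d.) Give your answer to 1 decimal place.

5.9 days

The next new moon completes the synodic month: 29.5 − 23.6 = 5.900 days.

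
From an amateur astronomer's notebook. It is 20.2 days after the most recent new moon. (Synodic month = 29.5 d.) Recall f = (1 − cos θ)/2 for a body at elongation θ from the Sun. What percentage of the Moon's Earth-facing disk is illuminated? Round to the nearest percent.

The Moon has covered 20.2/29.5 of its cycle, so θ ≈ 360° × 20.2/29.5 = 246.5°.
cos 246.5° = (-0.399), so f = (1 − (-0.399))/2 = 0.699, so 70%.

70%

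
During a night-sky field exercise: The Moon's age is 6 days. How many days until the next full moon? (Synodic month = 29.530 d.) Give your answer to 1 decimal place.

8.8 days

Full moon is 0.5 of the way through the cycle: age 0.5 × 29.530 = 14.765 d.
That is 14.765 − 6 = 8.765 days ahead.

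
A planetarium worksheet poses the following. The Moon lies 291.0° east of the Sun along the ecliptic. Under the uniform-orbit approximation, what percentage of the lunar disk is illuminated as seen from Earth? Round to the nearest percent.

Half-versine of 291.0°: (1 − 0.358)/2 = 0.321, i.e. 32%.

32%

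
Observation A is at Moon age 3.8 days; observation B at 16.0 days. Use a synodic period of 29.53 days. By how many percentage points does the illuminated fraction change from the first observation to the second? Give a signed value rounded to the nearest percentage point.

+83 pp

First observation: θ = 360°·3.8/29.53 = 46.3°, so f = 0.155.
Second observation: θ = 195.1°, f = 0.983.
Δf = 0.983 − 0.155 = +0.828, i.e. +83 pp.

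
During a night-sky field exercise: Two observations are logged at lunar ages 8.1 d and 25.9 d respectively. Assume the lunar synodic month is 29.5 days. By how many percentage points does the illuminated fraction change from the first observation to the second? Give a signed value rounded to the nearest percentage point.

θ₁ = 360° × 8.1/29.5 = 98.8°, f₁ = (1 − cos θ₁)/2 = 0.577.
θ₂ = 360° × 25.9/29.5 = 316.1°, f₂ = (1 − cos θ₂)/2 = 0.140.
Change = f₂ − f₁ = -0.437 → -44 percentage points.

-44 pp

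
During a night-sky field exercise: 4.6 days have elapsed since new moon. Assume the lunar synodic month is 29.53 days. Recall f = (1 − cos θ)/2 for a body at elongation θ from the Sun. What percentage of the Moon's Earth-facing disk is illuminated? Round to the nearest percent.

Elongation θ = 360° × 4.6/29.53 ≈ 56.1°.
With cos θ = 0.558, the lit fraction is (1 − 0.558)/2 ≈ 0.221, so 22%.

22%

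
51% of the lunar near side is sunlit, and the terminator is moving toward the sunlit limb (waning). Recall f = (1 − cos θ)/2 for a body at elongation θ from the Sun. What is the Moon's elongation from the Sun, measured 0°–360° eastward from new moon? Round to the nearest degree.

From f = (1 − cos θ)/2: cos θ = 1 − 2×0.51 = -0.020; arccos → 91.1°.
A waning Moon lies in 180°–360°, so θ = 360° − 91.1° = 268.9°.

269°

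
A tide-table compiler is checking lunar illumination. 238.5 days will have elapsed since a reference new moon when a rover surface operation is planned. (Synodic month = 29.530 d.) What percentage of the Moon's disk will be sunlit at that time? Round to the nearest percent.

6%

238.5/29.530 = 8.077 lunations, so 8 complete cycles and 2.26 d into the next.
The Moon has covered 2.26/29.530 of its cycle, so θ ≈ 360° × 2.26/29.530 = 27.6°.
Illuminated fraction = (1 − cos 27.6°)/2 = (1 − 0.887)/2 ≈ 0.057, so 6%.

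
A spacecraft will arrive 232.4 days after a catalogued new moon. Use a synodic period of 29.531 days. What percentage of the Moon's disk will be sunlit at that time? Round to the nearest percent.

16%

Reduce mod P: 232.4 − 7×29.531 = 25.68 d into the current lunation.
Phase angle: θ = 360°·(25.68 d)/(29.531 d) = 313.1°.
cos 313.1° = 0.683, so f = (1 − 0.683)/2 = 0.158, so 16%.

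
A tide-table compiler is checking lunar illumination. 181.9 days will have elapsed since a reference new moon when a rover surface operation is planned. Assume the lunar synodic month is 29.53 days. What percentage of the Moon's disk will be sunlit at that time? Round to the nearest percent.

181.9 d spans 6 complete synodic months (6 × 29.53 = 177.18 d) plus 4.72 d.
Elongation θ = 360° × 4.72/29.53 ≈ 57.5°.
Illuminated fraction = (1 − cos 57.5°)/2 = (1 − 0.537)/2 ≈ 0.232, so 23%.

23%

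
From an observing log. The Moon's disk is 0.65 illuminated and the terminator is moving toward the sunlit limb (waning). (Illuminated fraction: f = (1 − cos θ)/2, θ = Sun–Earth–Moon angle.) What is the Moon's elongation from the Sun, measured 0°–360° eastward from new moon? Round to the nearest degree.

cos θ = 1 − 2f = -0.300, giving a principal value of 107.5°.
A waning Moon lies in 180°–360°, so θ = 360° − 107.5° = 252.5°.

253°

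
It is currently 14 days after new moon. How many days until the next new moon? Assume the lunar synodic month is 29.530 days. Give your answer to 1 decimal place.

One full lunation from the last new moon is 29.530 d; remaining = 29.530 − 14 = 15.530 d.

15.5 days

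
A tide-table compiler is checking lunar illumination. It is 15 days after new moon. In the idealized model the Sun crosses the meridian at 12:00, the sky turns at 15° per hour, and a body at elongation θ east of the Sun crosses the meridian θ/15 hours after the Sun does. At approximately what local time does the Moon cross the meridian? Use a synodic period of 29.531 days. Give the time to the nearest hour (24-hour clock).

Phase angle: θ = 360°·(15 d)/(29.531 d) = 182.9°.
The Moon trails the Sun by θ/15 = 182.9/15 ≈ 12.19 hours.
12:00 + 12.19 h ≈ 00:11 → 00:00 to the nearest hour.

00:00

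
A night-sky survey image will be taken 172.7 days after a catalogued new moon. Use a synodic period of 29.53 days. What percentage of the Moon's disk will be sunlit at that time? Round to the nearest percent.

21%

172.7 d spans 5 complete synodic months (5 × 29.53 = 147.65 d) plus 25.05 d.
Elongation θ = 360° × 25.05/29.53 ≈ 305.4°.
cos 305.4° = 0.579, so f = (1 − 0.579)/2 = 0.210, so 21%.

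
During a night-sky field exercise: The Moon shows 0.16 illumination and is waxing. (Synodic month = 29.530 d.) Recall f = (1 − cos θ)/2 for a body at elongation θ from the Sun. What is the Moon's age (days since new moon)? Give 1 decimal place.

Invert f = (1 − cos θ)/2 to get cos θ = 1 − 2(0.16) = 0.680, hence θ₀ = arccos 0.680 = 47.2°.
The Moon is waxing (0°–180°), so θ = 47.2° directly.
That fraction of the synodic month is 47.2/360 × 29.530 d ≈ 3.87 d.

3.9 days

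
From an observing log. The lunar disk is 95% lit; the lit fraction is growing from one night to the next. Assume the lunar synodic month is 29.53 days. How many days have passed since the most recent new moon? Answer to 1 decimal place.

12.6 days

cos θ = 1 − 2f = -0.900, giving a principal value of 154.2°.
Waxing ⇒ before full, so θ = 154.2°.
That fraction of the synodic month is 154.2/360 × 29.53 d ≈ 12.65 d.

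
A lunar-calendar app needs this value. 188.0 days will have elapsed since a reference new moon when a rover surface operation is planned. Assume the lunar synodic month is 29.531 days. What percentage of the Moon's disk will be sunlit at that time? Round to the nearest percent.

Reduce mod P: 188.0 − 6×29.531 = 10.81 d into the current lunation.
Elongation θ = 360° × 10.81/29.531 ≈ 131.8°.
With cos θ = (-0.667), the lit fraction is (1 − (-0.667))/2 ≈ 0.833, so 83%.

83%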